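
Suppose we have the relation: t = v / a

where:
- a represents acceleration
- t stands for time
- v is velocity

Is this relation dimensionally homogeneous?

Yes

a (acceleration) has dimensions [L T^-2].
t (time) has dimensions [T].
v (velocity) has dimensions [L T^-1].

Left side: [T]
Right side: [T]

Both sides have the same dimensions, so the equation is dimensionally consistent.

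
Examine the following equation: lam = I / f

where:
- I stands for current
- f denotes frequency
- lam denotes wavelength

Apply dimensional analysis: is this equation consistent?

No

I (current) has dimensions [I].
f (frequency) has dimensions [T^-1].
lam (wavelength) has dimensions [L].

Left side: [L]
Right side: [I T]

The two sides have different dimensions, so the equation is NOT dimensionally consistent.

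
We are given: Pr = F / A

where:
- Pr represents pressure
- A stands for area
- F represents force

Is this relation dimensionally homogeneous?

Yes

Pr (pressure) has dimensions [L^-1 M T^-2].
A (area) has dimensions [L^2].
F (force) has dimensions [L M T^-2].

Left side: [L^-1 M T^-2]
Right side: [L^-1 M T^-2]

Both sides have the same dimensions, so the equation is dimensionally consistent.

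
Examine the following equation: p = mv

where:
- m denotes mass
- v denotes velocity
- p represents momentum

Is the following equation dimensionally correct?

Yes

m (mass) has dimensions [M].
v (velocity) has dimensions [L T^-1].
p (momentum) has dimensions [L M T^-1].

Left side: [L M T^-1]
Right side: [L M T^-1]

Both sides have the same dimensions, so the equation is dimensionally consistent.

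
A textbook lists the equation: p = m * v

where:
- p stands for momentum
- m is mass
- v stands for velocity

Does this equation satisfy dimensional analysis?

Yes

p (momentum) has dimensions [L M T^-1].
m (mass) has dimensions [M].
v (velocity) has dimensions [L T^-1].

Left side: [L M T^-1]
Right side: [L M T^-1]

Both sides have the same dimensions, so the equation is dimensionally consistent.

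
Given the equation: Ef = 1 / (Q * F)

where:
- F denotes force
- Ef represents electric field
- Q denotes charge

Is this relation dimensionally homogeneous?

No

F (force) has dimensions [L M T^-2].
Ef (electric field) has dimensions [I^-1 L M T^-3].
Q (charge) has dimensions [I T].

Left side: [I^-1 L M T^-3]
Right side: [I^-1 L^-1 M^-1 T]

The two sides have different dimensions, so the equation is NOT dimensionally consistent.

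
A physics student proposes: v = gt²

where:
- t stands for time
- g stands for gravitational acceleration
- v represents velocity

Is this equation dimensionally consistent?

No

t (time) has dimensions [T].
g (gravitational acceleration) has dimensions [L T^-2].
v (velocity) has dimensions [L T^-1].

Left side: [L T^-1]
Right side: [L]

The two sides have different dimensions, so the equation is NOT dimensionally consistent.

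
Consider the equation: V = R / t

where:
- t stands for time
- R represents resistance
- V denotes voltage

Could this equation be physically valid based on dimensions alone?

No

t (time) has dimensions [T].
R (resistance) has dimensions [I^-2 L^2 M T^-3].
V (voltage) has dimensions [I^-1 L^2 M T^-3].

Left side: [I^-1 L^2 M T^-3]
Right side: [I^-2 L^2 M T^-4]

The two sides have different dimensions, so the equation is NOT dimensionally consistent.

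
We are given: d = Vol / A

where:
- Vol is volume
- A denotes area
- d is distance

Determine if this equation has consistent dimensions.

Yes

Vol (volume) has dimensions [L^3].
A (area) has dimensions [L^2].
d (distance) has dimensions [L].

Left side: [L]
Right side: [L]

Both sides have the same dimensions, so the equation is dimensionally consistent.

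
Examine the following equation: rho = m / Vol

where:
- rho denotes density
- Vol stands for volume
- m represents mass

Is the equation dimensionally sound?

Yes

rho (density) has dimensions [L^-3 M].
Vol (volume) has dimensions [L^3].
m (mass) has dimensions [M].

Left side: [L^-3 M]
Right side: [L^-3 M]

Both sides have the same dimensions, so the equation is dimensionally consistent.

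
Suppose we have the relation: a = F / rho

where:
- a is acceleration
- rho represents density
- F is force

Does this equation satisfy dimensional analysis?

No

a (acceleration) has dimensions [L T^-2].
rho (density) has dimensions [L^-3 M].
F (force) has dimensions [L M T^-2].

Left side: [L T^-2]
Right side: [L^4 T^-2]

The two sides have different dimensions, so the equation is NOT dimensionally consistent.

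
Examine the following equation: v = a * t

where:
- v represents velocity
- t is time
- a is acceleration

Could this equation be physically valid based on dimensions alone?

Yes

v (velocity) has dimensions [L T^-1].
t (time) has dimensions [T].
a (acceleration) has dimensions [L T^-2].

Left side: [L T^-1]
Right side: [L T^-1]

Both sides have the same dimensions, so the equation is dimensionally consistent.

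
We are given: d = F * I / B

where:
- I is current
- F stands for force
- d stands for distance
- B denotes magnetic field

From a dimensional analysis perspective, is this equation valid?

No

I (current) has dimensions [I].
F (force) has dimensions [L M T^-2].
d (distance) has dimensions [L].
B (magnetic field) has dimensions [I^-1 M T^-2].

Left side: [L]
Right side: [I^2 L]

The two sides have different dimensions, so the equation is NOT dimensionally consistent.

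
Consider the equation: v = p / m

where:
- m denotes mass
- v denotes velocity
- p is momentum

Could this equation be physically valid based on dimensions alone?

Yes

m (mass) has dimensions [M].
v (velocity) has dimensions [L T^-1].
p (momentum) has dimensions [L M T^-1].

Left side: [L T^-1]
Right side: [L T^-1]

Both sides have the same dimensions, so the equation is dimensionally consistent.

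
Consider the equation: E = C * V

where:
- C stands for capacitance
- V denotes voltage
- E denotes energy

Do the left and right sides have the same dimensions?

No

C (capacitance) has dimensions [I^2 L^-2 M^-1 T^4].
V (voltage) has dimensions [I^-1 L^2 M T^-3].
E (energy) has dimensions [L^2 M T^-2].

Left side: [L^2 M T^-2]
Right side: [I T]

The two sides have different dimensions, so the equation is NOT dimensionally consistent.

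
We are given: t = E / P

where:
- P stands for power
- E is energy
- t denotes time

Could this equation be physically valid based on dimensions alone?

Yes

P (power) has dimensions [L^2 M T^-3].
E (energy) has dimensions [L^2 M T^-2].
t (time) has dimensions [T].

Left side: [T]
Right side: [T]

Both sides have the same dimensions, so the equation is dimensionally consistent.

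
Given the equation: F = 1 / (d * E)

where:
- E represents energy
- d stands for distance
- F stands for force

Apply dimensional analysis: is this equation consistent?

No

E (energy) has dimensions [L^2 M T^-2].
d (distance) has dimensions [L].
F (force) has dimensions [L M T^-2].

Left side: [L M T^-2]
Right side: [L^-3 M^-1 T^2]

The two sides have different dimensions, so the equation is NOT dimensionally consistent.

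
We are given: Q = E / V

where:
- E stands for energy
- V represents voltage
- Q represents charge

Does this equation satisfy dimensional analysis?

Yes

E (energy) has dimensions [L^2 M T^-2].
V (voltage) has dimensions [I^-1 L^2 M T^-3].
Q (charge) has dimensions [I T].

Left side: [I T]
Right side: [I T]

Both sides have the same dimensions, so the equation is dimensionally consistent.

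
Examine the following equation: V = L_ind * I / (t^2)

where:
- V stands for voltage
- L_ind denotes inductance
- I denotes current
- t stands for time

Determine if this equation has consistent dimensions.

No

V (voltage) has dimensions [I^-1 L^2 M T^-3].
L_ind (inductance) has dimensions [I^-2 L^2 M T^-2].
I (current) has dimensions [I].
t (time) has dimensions [T].

Left side: [I^-1 L^2 M T^-3]
Right side: [I^-1 L^2 M T^-4]

The two sides have different dimensions, so the equation is NOT dimensionally consistent.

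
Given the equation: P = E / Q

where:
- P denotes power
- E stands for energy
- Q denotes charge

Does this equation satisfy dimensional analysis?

No

P (power) has dimensions [L^2 M T^-3].
E (energy) has dimensions [L^2 M T^-2].
Q (charge) has dimensions [I T].

Left side: [L^2 M T^-3]
Right side: [I^-1 L^2 M T^-3]

The two sides have different dimensions, so the equation is NOT dimensionally consistent.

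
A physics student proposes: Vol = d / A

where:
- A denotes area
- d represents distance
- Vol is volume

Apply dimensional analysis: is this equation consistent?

No

A (area) has dimensions [L^2].
d (distance) has dimensions [L].
Vol (volume) has dimensions [L^3].

Left side: [L^3]
Right side: [L^-1]

The two sides have different dimensions, so the equation is NOT dimensionally consistent.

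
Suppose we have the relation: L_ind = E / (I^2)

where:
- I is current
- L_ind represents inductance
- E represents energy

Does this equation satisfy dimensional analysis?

Yes

I (current) has dimensions [I].
L_ind (inductance) has dimensions [I^-2 L^2 M T^-2].
E (energy) has dimensions [L^2 M T^-2].

Left side: [I^-2 L^2 M T^-2]
Right side: [I^-2 L^2 M T^-2]

Both sides have the same dimensions, so the equation is dimensionally consistent.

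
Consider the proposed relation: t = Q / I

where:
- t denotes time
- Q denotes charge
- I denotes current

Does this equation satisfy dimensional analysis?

Yes

t (time) has dimensions [T].
Q (charge) has dimensions [I T].
I (current) has dimensions [I].

Left side: [T]
Right side: [T]

Both sides have the same dimensions, so the equation is dimensionally consistent.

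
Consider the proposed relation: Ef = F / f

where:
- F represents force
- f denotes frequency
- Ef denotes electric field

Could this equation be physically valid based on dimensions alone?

No

F (force) has dimensions [L M T^-2].
f (frequency) has dimensions [T^-1].
Ef (electric field) has dimensions [I^-1 L M T^-3].

Left side: [I^-1 L M T^-3]
Right side: [L M T^-1]

The two sides have different dimensions, so the equation is NOT dimensionally consistent.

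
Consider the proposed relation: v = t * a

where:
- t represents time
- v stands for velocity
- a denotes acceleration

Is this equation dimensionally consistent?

Yes

t (time) has dimensions [T].
v (velocity) has dimensions [L T^-1].
a (acceleration) has dimensions [L T^-2].

Left side: [L T^-1]
Right side: [L T^-1]

Both sides have the same dimensions, so the equation is dimensionally consistent.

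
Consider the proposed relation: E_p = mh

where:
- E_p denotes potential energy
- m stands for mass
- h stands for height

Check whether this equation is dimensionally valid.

No

E_p (potential energy) has dimensions [L^2 M T^-2].
m (mass) has dimensions [M].
h (height) has dimensions [L].

Left side: [L^2 M T^-2]
Right side: [L M]

The two sides have different dimensions, so the equation is NOT dimensionally consistent.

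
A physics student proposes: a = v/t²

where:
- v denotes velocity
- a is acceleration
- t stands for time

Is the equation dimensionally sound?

No

v (velocity) has dimensions [L T^-1].
a (acceleration) has dimensions [L T^-2].
t (time) has dimensions [T].

Left side: [L T^-2]
Right side: [L T^-3]

The two sides have different dimensions, so the equation is NOT dimensionally consistent.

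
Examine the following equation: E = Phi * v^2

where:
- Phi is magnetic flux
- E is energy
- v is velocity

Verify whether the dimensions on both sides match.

No

Phi (magnetic flux) has dimensions [I^-1 L^2 M T^-2].
E (energy) has dimensions [L^2 M T^-2].
v (velocity) has dimensions [L T^-1].

Left side: [L^2 M T^-2]
Right side: [I^-1 L^4 M T^-4]

The two sides have different dimensions, so the equation is NOT dimensionally consistent.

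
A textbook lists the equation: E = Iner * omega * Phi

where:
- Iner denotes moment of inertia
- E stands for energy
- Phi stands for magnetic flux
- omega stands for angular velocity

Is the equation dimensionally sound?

No

Iner (moment of inertia) has dimensions [L^2 M].
E (energy) has dimensions [L^2 M T^-2].
Phi (magnetic flux) has dimensions [I^-1 L^2 M T^-2].
omega (angular velocity) has dimensions [T^-1].

Left side: [L^2 M T^-2]
Right side: [I^-1 L^4 M^2 T^-3]

The two sides have different dimensions, so the equation is NOT dimensionally consistent.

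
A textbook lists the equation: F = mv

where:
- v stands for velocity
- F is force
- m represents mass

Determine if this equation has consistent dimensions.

No

v (velocity) has dimensions [L T^-1].
F (force) has dimensions [L M T^-2].
m (mass) has dimensions [M].

Left side: [L M T^-2]
Right side: [L M T^-1]

The two sides have different dimensions, so the equation is NOT dimensionally consistent.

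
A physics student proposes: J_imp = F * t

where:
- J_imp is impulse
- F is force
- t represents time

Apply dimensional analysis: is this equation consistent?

Yes

J_imp (impulse) has dimensions [L M T^-1].
F (force) has dimensions [L M T^-2].
t (time) has dimensions [T].

Left side: [L M T^-1]
Right side: [L M T^-1]

Both sides have the same dimensions, so the equation is dimensionally consistent.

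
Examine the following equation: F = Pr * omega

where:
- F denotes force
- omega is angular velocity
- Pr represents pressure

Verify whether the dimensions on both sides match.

No

F (force) has dimensions [L M T^-2].
omega (angular velocity) has dimensions [T^-1].
Pr (pressure) has dimensions [L^-1 M T^-2].

Left side: [L M T^-2]
Right side: [L^-1 M T^-3]

The two sides have different dimensions, so the equation is NOT dimensionally consistent.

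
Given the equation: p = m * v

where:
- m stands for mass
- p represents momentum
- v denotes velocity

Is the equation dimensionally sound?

Yes

m (mass) has dimensions [M].
p (momentum) has dimensions [L M T^-1].
v (velocity) has dimensions [L T^-1].

Left side: [L M T^-1]
Right side: [L M T^-1]

Both sides have the same dimensions, so the equation is dimensionally consistent.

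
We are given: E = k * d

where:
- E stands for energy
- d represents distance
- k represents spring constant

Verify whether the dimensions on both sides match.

No

E (energy) has dimensions [L^2 M T^-2].
d (distance) has dimensions [L].
k (spring constant) has dimensions [M T^-2].

Left side: [L^2 M T^-2]
Right side: [L M T^-2]

The two sides have different dimensions, so the equation is NOT dimensionally consistent.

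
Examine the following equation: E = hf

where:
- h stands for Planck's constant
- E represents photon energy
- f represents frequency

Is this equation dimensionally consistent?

Yes

h (Planck's constant) has dimensions [L^2 M T^-1].
E (photon energy) has dimensions [L^2 M T^-2].
f (frequency) has dimensions [T^-1].

Left side: [L^2 M T^-2]
Right side: [L^2 M T^-2]

Both sides have the same dimensions, so the equation is dimensionally consistent.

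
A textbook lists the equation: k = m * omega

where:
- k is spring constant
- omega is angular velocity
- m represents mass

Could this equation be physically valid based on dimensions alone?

No

k (spring constant) has dimensions [M T^-2].
omega (angular velocity) has dimensions [T^-1].
m (mass) has dimensions [M].

Left side: [M T^-2]
Right side: [M T^-1]

The two sides have different dimensions, so the equation is NOT dimensionally consistent.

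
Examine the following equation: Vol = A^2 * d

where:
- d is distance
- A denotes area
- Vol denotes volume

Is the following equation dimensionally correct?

No

d (distance) has dimensions [L].
A (area) has dimensions [L^2].
Vol (volume) has dimensions [L^3].

Left side: [L^3]
Right side: [L^5]

The two sides have different dimensions, so the equation is NOT dimensionally consistent.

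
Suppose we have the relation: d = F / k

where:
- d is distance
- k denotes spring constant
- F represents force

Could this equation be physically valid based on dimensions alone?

Yes

d (distance) has dimensions [L].
k (spring constant) has dimensions [M T^-2].
F (force) has dimensions [L M T^-2].

Left side: [L]
Right side: [L]

Both sides have the same dimensions, so the equation is dimensionally consistent.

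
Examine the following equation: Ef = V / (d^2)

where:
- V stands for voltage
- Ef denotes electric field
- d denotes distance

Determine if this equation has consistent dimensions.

No

V (voltage) has dimensions [I^-1 L^2 M T^-3].
Ef (electric field) has dimensions [I^-1 L M T^-3].
d (distance) has dimensions [L].

Left side: [I^-1 L M T^-3]
Right side: [I^-1 M T^-3]

The two sides have different dimensions, so the equation is NOT dimensionally consistent.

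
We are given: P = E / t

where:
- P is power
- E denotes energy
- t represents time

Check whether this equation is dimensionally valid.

Yes

P (power) has dimensions [L^2 M T^-3].
E (energy) has dimensions [L^2 M T^-2].
t (time) has dimensions [T].

Left side: [L^2 M T^-3]
Right side: [L^2 M T^-3]

Both sides have the same dimensions, so the equation is dimensionally consistent.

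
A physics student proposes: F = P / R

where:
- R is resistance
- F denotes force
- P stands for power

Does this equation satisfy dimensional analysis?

No

R (resistance) has dimensions [I^-2 L^2 M T^-3].
F (force) has dimensions [L M T^-2].
P (power) has dimensions [L^2 M T^-3].

Left side: [L M T^-2]
Right side: [I^2]

The two sides have different dimensions, so the equation is NOT dimensionally consistent.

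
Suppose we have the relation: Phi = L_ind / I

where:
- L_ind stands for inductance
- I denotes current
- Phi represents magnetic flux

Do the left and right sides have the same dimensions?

No

L_ind (inductance) has dimensions [I^-2 L^2 M T^-2].
I (current) has dimensions [I].
Phi (magnetic flux) has dimensions [I^-1 L^2 M T^-2].

Left side: [I^-1 L^2 M T^-2]
Right side: [I^-3 L^2 M T^-2]

The two sides have different dimensions, so the equation is NOT dimensionally consistent.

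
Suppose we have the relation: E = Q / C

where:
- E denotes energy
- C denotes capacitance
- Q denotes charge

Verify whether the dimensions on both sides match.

No

E (energy) has dimensions [L^2 M T^-2].
C (capacitance) has dimensions [I^2 L^-2 M^-1 T^4].
Q (charge) has dimensions [I T].

Left side: [L^2 M T^-2]
Right side: [I^-1 L^2 M T^-3]

The two sides have different dimensions, so the equation is NOT dimensionally consistent.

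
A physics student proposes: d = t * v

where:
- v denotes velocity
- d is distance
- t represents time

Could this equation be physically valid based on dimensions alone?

Yes

v (velocity) has dimensions [L T^-1].
d (distance) has dimensions [L].
t (time) has dimensions [T].

Left side: [L]
Right side: [L]

Both sides have the same dimensions, so the equation is dimensionally consistent.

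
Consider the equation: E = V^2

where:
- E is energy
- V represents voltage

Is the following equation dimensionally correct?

No

E (energy) has dimensions [L^2 M T^-2].
V (voltage) has dimensions [I^-1 L^2 M T^-3].

Left side: [L^2 M T^-2]
Right side: [I^-2 L^4 M^2 T^-6]

The two sides have different dimensions, so the equation is NOT dimensionally consistent.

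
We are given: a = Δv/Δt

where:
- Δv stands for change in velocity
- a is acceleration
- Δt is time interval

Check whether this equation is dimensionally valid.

Yes

Δv (change in velocity) has dimensions [L T^-1].
a (acceleration) has dimensions [L T^-2].
Δt (time interval) has dimensions [T].

Left side: [L T^-2]
Right side: [L T^-2]

Both sides have the same dimensions, so the equation is dimensionally consistent.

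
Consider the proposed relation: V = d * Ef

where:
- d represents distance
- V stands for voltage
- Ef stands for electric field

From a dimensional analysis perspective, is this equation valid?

Yes

d (distance) has dimensions [L].
V (voltage) has dimensions [I^-1 L^2 M T^-3].
Ef (electric field) has dimensions [I^-1 L M T^-3].

Left side: [I^-1 L^2 M T^-3]
Right side: [I^-1 L^2 M T^-3]

Both sides have the same dimensions, so the equation is dimensionally consistent.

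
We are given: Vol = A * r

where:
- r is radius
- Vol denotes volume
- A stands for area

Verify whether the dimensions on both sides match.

Yes

r (radius) has dimensions [L].
Vol (volume) has dimensions [L^3].
A (area) has dimensions [L^2].

Left side: [L^3]
Right side: [L^3]

Both sides have the same dimensions, so the equation is dimensionally consistent.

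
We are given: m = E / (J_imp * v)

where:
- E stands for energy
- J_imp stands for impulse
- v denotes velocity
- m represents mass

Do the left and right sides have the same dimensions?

No

E (energy) has dimensions [L^2 M T^-2].
J_imp (impulse) has dimensions [L M T^-1].
v (velocity) has dimensions [L T^-1].
m (mass) has dimensions [M].

Left side: [M]
Right side: [dimensionless]

The two sides have different dimensions, so the equation is NOT dimensionally consistent.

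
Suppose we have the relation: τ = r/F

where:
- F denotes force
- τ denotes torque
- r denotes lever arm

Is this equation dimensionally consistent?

No

F (force) has dimensions [L M T^-2].
τ (torque) has dimensions [L^2 M T^-2].
r (lever arm) has dimensions [L].

Left side: [L^2 M T^-2]
Right side: [M^-1 T^2]

The two sides have different dimensions, so the equation is NOT dimensionally consistent.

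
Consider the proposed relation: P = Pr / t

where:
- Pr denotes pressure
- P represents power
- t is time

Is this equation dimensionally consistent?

No

Pr (pressure) has dimensions [L^-1 M T^-2].
P (power) has dimensions [L^2 M T^-3].
t (time) has dimensions [T].

Left side: [L^2 M T^-3]
Right side: [L^-1 M T^-3]

The two sides have different dimensions, so the equation is NOT dimensionally consistent.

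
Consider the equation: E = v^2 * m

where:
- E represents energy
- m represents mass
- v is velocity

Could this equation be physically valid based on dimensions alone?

Yes

E (energy) has dimensions [L^2 M T^-2].
m (mass) has dimensions [M].
v (velocity) has dimensions [L T^-1].

Left side: [L^2 M T^-2]
Right side: [L^2 M T^-2]

Both sides have the same dimensions, so the equation is dimensionally consistent.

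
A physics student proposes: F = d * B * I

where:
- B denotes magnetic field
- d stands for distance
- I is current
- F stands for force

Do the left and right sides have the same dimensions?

Yes

B (magnetic field) has dimensions [I^-1 M T^-2].
d (distance) has dimensions [L].
I (current) has dimensions [I].
F (force) has dimensions [L M T^-2].

Left side: [L M T^-2]
Right side: [L M T^-2]

Both sides have the same dimensions, so the equation is dimensionally consistent.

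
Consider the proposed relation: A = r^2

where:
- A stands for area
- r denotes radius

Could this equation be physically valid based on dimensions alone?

Yes

A (area) has dimensions [L^2].
r (radius) has dimensions [L].

Left side: [L^2]
Right side: [L^2]

Both sides have the same dimensions, so the equation is dimensionally consistent.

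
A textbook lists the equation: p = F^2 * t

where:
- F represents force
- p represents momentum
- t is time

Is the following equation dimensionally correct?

No

F (force) has dimensions [L M T^-2].
p (momentum) has dimensions [L M T^-1].
t (time) has dimensions [T].

Left side: [L M T^-1]
Right side: [L^2 M^2 T^-3]

The two sides have different dimensions, so the equation is NOT dimensionally consistent.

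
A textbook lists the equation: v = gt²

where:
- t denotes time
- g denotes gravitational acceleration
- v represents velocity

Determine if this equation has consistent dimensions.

No

t (time) has dimensions [T].
g (gravitational acceleration) has dimensions [L T^-2].
v (velocity) has dimensions [L T^-1].

Left side: [L T^-1]
Right side: [L]

The two sides have different dimensions, so the equation is NOT dimensionally consistent.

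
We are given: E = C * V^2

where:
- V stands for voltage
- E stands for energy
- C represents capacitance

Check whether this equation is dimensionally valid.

Yes

V (voltage) has dimensions [I^-1 L^2 M T^-3].
E (energy) has dimensions [L^2 M T^-2].
C (capacitance) has dimensions [I^2 L^-2 M^-1 T^4].

Left side: [L^2 M T^-2]
Right side: [L^2 M T^-2]

Both sides have the same dimensions, so the equation is dimensionally consistent.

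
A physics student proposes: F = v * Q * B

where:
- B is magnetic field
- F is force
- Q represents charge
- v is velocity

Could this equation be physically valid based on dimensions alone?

Yes

B (magnetic field) has dimensions [I^-1 M T^-2].
F (force) has dimensions [L M T^-2].
Q (charge) has dimensions [I T].
v (velocity) has dimensions [L T^-1].

Left side: [L M T^-2]
Right side: [L M T^-2]

Both sides have the same dimensions, so the equation is dimensionally consistent.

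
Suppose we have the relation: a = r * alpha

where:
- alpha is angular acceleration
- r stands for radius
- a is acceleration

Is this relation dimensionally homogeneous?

Yes

alpha (angular acceleration) has dimensions [T^-2].
r (radius) has dimensions [L].
a (acceleration) has dimensions [L T^-2].

Left side: [L T^-2]
Right side: [L T^-2]

Both sides have the same dimensions, so the equation is dimensionally consistent.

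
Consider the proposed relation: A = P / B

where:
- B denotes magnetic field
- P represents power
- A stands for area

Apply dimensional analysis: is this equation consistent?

No

B (magnetic field) has dimensions [I^-1 M T^-2].
P (power) has dimensions [L^2 M T^-3].
A (area) has dimensions [L^2].

Left side: [L^2]
Right side: [I L^2 T^-1]

The two sides have different dimensions, so the equation is NOT dimensionally consistent.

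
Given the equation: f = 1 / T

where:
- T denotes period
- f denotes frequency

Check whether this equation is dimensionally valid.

Yes

T (period) has dimensions [T].
f (frequency) has dimensions [T^-1].

Left side: [T^-1]
Right side: [T^-1]

Both sides have the same dimensions, so the equation is dimensionally consistent.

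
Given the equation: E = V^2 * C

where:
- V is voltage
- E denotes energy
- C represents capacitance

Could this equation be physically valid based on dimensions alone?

Yes

V (voltage) has dimensions [I^-1 L^2 M T^-3].
E (energy) has dimensions [L^2 M T^-2].
C (capacitance) has dimensions [I^2 L^-2 M^-1 T^4].

Left side: [L^2 M T^-2]
Right side: [L^2 M T^-2]

Both sides have the same dimensions, so the equation is dimensionally consistent.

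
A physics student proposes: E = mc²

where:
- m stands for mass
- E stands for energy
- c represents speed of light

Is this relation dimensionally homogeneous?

Yes

m (mass) has dimensions [M].
E (energy) has dimensions [L^2 M T^-2].
c (speed of light) has dimensions [L T^-1].

Left side: [L^2 M T^-2]
Right side: [L^2 M T^-2]

Both sides have the same dimensions, so the equation is dimensionally consistent.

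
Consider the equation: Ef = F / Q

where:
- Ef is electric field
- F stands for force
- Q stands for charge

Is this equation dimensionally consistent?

Yes

Ef (electric field) has dimensions [I^-1 L M T^-3].
F (force) has dimensions [L M T^-2].
Q (charge) has dimensions [I T].

Left side: [I^-1 L M T^-3]
Right side: [I^-1 L M T^-3]

Both sides have the same dimensions, so the equation is dimensionally consistent.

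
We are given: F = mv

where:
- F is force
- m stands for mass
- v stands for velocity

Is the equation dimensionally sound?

No

F (force) has dimensions [L M T^-2].
m (mass) has dimensions [M].
v (velocity) has dimensions [L T^-1].

Left side: [L M T^-2]
Right side: [L M T^-1]

The two sides have different dimensions, so the equation is NOT dimensionally consistent.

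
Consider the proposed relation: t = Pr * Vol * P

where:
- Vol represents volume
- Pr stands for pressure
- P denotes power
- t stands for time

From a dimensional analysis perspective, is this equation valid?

No

Vol (volume) has dimensions [L^3].
Pr (pressure) has dimensions [L^-1 M T^-2].
P (power) has dimensions [L^2 M T^-3].
t (time) has dimensions [T].

Left side: [T]
Right side: [L^4 M^2 T^-5]

The two sides have different dimensions, so the equation is NOT dimensionally consistent.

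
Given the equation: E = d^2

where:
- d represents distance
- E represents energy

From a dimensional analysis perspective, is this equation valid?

No

d (distance) has dimensions [L].
E (energy) has dimensions [L^2 M T^-2].

Left side: [L^2 M T^-2]
Right side: [L^2]

The two sides have different dimensions, so the equation is NOT dimensionally consistent.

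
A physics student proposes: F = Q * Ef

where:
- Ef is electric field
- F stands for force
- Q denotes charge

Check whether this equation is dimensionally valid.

Yes

Ef (electric field) has dimensions [I^-1 L M T^-3].
F (force) has dimensions [L M T^-2].
Q (charge) has dimensions [I T].

Left side: [L M T^-2]
Right side: [L M T^-2]

Both sides have the same dimensions, so the equation is dimensionally consistent.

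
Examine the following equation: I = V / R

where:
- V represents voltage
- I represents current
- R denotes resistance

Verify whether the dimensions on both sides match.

Yes

V (voltage) has dimensions [I^-1 L^2 M T^-3].
I (current) has dimensions [I].
R (resistance) has dimensions [I^-2 L^2 M T^-3].

Left side: [I]
Right side: [I]

Both sides have the same dimensions, so the equation is dimensionally consistent.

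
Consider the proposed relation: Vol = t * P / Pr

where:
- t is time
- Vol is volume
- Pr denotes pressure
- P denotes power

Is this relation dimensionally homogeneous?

Yes

t (time) has dimensions [T].
Vol (volume) has dimensions [L^3].
Pr (pressure) has dimensions [L^-1 M T^-2].
P (power) has dimensions [L^2 M T^-3].

Left side: [L^3]
Right side: [L^3]

Both sides have the same dimensions, so the equation is dimensionally consistent.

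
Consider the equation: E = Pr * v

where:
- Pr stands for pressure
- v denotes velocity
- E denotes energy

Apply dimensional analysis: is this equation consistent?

No

Pr (pressure) has dimensions [L^-1 M T^-2].
v (velocity) has dimensions [L T^-1].
E (energy) has dimensions [L^2 M T^-2].

Left side: [L^2 M T^-2]
Right side: [M T^-3]

The two sides have different dimensions, so the equation is NOT dimensionally consistent.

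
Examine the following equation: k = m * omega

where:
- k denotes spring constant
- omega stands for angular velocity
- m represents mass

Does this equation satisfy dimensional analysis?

No

k (spring constant) has dimensions [M T^-2].
omega (angular velocity) has dimensions [T^-1].
m (mass) has dimensions [M].

Left side: [M T^-2]
Right side: [M T^-1]

The two sides have different dimensions, so the equation is NOT dimensionally consistent.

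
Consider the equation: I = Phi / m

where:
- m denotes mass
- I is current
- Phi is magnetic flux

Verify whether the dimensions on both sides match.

No

m (mass) has dimensions [M].
I (current) has dimensions [I].
Phi (magnetic flux) has dimensions [I^-1 L^2 M T^-2].

Left side: [I]
Right side: [I^-1 L^2 T^-2]

The two sides have different dimensions, so the equation is NOT dimensionally consistent.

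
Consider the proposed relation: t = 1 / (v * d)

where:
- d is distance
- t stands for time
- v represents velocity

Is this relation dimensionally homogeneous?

No

d (distance) has dimensions [L].
t (time) has dimensions [T].
v (velocity) has dimensions [L T^-1].

Left side: [T]
Right side: [L^-2 T]

The two sides have different dimensions, so the equation is NOT dimensionally consistent.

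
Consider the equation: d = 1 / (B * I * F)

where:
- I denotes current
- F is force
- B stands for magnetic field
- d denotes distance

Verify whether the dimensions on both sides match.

No

I (current) has dimensions [I].
F (force) has dimensions [L M T^-2].
B (magnetic field) has dimensions [I^-1 M T^-2].
d (distance) has dimensions [L].

Left side: [L]
Right side: [L^-1 M^-2 T^4]

The two sides have different dimensions, so the equation is NOT dimensionally consistent.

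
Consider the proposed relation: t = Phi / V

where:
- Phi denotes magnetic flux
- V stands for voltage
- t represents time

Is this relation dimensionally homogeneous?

Yes

Phi (magnetic flux) has dimensions [I^-1 L^2 M T^-2].
V (voltage) has dimensions [I^-1 L^2 M T^-3].
t (time) has dimensions [T].

Left side: [T]
Right side: [T]

Both sides have the same dimensions, so the equation is dimensionally consistent.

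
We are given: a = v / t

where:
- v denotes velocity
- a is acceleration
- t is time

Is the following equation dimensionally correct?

Yes

v (velocity) has dimensions [L T^-1].
a (acceleration) has dimensions [L T^-2].
t (time) has dimensions [T].

Left side: [L T^-2]
Right side: [L T^-2]

Both sides have the same dimensions, so the equation is dimensionally consistent.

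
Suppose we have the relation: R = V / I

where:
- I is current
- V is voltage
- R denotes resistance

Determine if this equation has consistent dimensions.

Yes

I (current) has dimensions [I].
V (voltage) has dimensions [I^-1 L^2 M T^-3].
R (resistance) has dimensions [I^-2 L^2 M T^-3].

Left side: [I^-2 L^2 M T^-3]
Right side: [I^-2 L^2 M T^-3]

Both sides have the same dimensions, so the equation is dimensionally consistent.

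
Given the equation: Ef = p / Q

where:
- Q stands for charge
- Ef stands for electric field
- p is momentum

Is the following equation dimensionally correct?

No

Q (charge) has dimensions [I T].
Ef (electric field) has dimensions [I^-1 L M T^-3].
p (momentum) has dimensions [L M T^-1].

Left side: [I^-1 L M T^-3]
Right side: [I^-1 L M T^-2]

The two sides have different dimensions, so the equation is NOT dimensionally consistent.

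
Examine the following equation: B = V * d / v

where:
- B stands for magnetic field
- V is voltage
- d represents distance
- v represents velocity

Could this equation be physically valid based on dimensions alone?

No

B (magnetic field) has dimensions [I^-1 M T^-2].
V (voltage) has dimensions [I^-1 L^2 M T^-3].
d (distance) has dimensions [L].
v (velocity) has dimensions [L T^-1].

Left side: [I^-1 M T^-2]
Right side: [I^-1 L^2 M T^-2]

The two sides have different dimensions, so the equation is NOT dimensionally consistent.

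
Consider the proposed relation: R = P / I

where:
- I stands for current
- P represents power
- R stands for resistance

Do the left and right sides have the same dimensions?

No

I (current) has dimensions [I].
P (power) has dimensions [L^2 M T^-3].
R (resistance) has dimensions [I^-2 L^2 M T^-3].

Left side: [I^-2 L^2 M T^-3]
Right side: [I^-1 L^2 M T^-3]

The two sides have different dimensions, so the equation is NOT dimensionally consistent.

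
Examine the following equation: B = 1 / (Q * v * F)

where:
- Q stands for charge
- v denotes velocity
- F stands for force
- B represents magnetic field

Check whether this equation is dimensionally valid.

No

Q (charge) has dimensions [I T].
v (velocity) has dimensions [L T^-1].
F (force) has dimensions [L M T^-2].
B (magnetic field) has dimensions [I^-1 M T^-2].

Left side: [I^-1 M T^-2]
Right side: [I^-1 L^-2 M^-1 T^2]

The two sides have different dimensions, so the equation is NOT dimensionally consistent.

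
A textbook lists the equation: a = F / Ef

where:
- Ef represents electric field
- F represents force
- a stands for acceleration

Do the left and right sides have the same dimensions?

No

Ef (electric field) has dimensions [I^-1 L M T^-3].
F (force) has dimensions [L M T^-2].
a (acceleration) has dimensions [L T^-2].

Left side: [L T^-2]
Right side: [I T]

The two sides have different dimensions, so the equation is NOT dimensionally consistent.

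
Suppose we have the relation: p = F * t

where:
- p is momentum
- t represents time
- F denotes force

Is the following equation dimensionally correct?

Yes

p (momentum) has dimensions [L M T^-1].
t (time) has dimensions [T].
F (force) has dimensions [L M T^-2].

Left side: [L M T^-1]
Right side: [L M T^-1]

Both sides have the same dimensions, so the equation is dimensionally consistent.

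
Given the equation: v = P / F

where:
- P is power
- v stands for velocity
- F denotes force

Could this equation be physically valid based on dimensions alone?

Yes

P (power) has dimensions [L^2 M T^-3].
v (velocity) has dimensions [L T^-1].
F (force) has dimensions [L M T^-2].

Left side: [L T^-1]
Right side: [L T^-1]

Both sides have the same dimensions, so the equation is dimensionally consistent.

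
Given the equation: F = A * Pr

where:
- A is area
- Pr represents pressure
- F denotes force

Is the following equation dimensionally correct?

Yes

A (area) has dimensions [L^2].
Pr (pressure) has dimensions [L^-1 M T^-2].
F (force) has dimensions [L M T^-2].

Left side: [L M T^-2]
Right side: [L M T^-2]

Both sides have the same dimensions, so the equation is dimensionally consistent.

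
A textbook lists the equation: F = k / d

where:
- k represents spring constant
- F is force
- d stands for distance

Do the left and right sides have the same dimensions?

No

k (spring constant) has dimensions [M T^-2].
F (force) has dimensions [L M T^-2].
d (distance) has dimensions [L].

Left side: [L M T^-2]
Right side: [L^-1 M T^-2]

The two sides have different dimensions, so the equation is NOT dimensionally consistent.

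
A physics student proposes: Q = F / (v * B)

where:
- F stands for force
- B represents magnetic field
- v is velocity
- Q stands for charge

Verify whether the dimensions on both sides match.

Yes

F (force) has dimensions [L M T^-2].
B (magnetic field) has dimensions [I^-1 M T^-2].
v (velocity) has dimensions [L T^-1].
Q (charge) has dimensions [I T].

Left side: [I T]
Right side: [I T]

Both sides have the same dimensions, so the equation is dimensionally consistent.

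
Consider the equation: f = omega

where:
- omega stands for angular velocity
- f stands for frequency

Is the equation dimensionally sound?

Yes

omega (angular velocity) has dimensions [T^-1].
f (frequency) has dimensions [T^-1].

Left side: [T^-1]
Right side: [T^-1]

Both sides have the same dimensions, so the equation is dimensionally consistent.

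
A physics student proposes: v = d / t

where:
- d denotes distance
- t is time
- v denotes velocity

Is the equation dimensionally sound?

Yes

d (distance) has dimensions [L].
t (time) has dimensions [T].
v (velocity) has dimensions [L T^-1].

Left side: [L T^-1]
Right side: [L T^-1]

Both sides have the same dimensions, so the equation is dimensionally consistent.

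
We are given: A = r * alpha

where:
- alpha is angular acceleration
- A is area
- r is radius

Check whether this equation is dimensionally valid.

No

alpha (angular acceleration) has dimensions [T^-2].
A (area) has dimensions [L^2].
r (radius) has dimensions [L].

Left side: [L^2]
Right side: [L T^-2]

The two sides have different dimensions, so the equation is NOT dimensionally consistent.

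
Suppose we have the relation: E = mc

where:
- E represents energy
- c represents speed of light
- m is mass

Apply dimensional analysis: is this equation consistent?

No

E (energy) has dimensions [L^2 M T^-2].
c (speed of light) has dimensions [L T^-1].
m (mass) has dimensions [M].

Left side: [L^2 M T^-2]
Right side: [L M T^-1]

The two sides have different dimensions, so the equation is NOT dimensionally consistent.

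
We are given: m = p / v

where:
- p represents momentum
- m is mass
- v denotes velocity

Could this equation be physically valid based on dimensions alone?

Yes

p (momentum) has dimensions [L M T^-1].
m (mass) has dimensions [M].
v (velocity) has dimensions [L T^-1].

Left side: [M]
Right side: [M]

Both sides have the same dimensions, so the equation is dimensionally consistent.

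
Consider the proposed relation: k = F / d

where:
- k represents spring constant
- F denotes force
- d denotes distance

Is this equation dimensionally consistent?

Yes

k (spring constant) has dimensions [M T^-2].
F (force) has dimensions [L M T^-2].
d (distance) has dimensions [L].

Left side: [M T^-2]
Right side: [M T^-2]

Both sides have the same dimensions, so the equation is dimensionally consistent.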